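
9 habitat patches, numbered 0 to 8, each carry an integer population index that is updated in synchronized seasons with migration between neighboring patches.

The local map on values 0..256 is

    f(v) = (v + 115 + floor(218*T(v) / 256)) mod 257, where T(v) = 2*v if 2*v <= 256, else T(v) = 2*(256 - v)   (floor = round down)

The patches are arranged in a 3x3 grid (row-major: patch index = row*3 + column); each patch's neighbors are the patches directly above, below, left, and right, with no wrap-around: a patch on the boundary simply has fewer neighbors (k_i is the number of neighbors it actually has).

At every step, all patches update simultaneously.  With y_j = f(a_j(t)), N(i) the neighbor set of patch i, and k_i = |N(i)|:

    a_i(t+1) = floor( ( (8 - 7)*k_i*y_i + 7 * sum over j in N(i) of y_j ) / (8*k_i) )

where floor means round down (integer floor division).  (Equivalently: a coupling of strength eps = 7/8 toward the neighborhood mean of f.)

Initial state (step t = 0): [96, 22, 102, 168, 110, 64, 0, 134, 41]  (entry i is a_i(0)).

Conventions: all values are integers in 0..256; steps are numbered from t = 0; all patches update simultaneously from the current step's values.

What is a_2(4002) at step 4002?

Answer: a_2(4002) = 173
Key observation: The state at step 10, [173, 173, 173, 173, 173, 173, 173, 173, 173], reappears at step 12: the system is in a cycle of period 2 from step 10 on.  Therefore the state at step 4002 equals the state at step 10 + ((4002 - 10) mod 2) = 10, which is [173, 173, 173, 173, 173, 173, 173, 173, 173].

Derivation:
t=0: [96, 22, 102, 168, 110, 64, 0, 134, 41]
t=1: [167, 139, 106, 134, 146, 153, 178, 169, 128]
t=2: [194, 173, 185, 180, 189, 180, 184, 186, 183]
t=3: [167, 161, 168, 161, 166, 163, 164, 163, 165]
t=4: [179, 176, 178, 177, 179, 176, 179, 177, 178]
t=5: [169, 168, 169, 168, 169, 168, 168, 168, 169]
t=6: [175, 175, 175, 175, 175, 175, 175, 175, 175]
t=7: [170, 170, 170, 170, 170, 170, 170, 170, 170]
t=8: [174, 174, 174, 174, 174, 174, 174, 174, 174]
t=9: [171, 171, 171, 171, 171, 171, 171, 171, 171]
t=10: [173, 173, 173, 173, 173, 173, 173, 173, 173]
t=11: [172, 172, 172, 172, 172, 172, 172, 172, 172]
t=12: [173, 173, 173, 173, 173, 173, 173, 173, 173]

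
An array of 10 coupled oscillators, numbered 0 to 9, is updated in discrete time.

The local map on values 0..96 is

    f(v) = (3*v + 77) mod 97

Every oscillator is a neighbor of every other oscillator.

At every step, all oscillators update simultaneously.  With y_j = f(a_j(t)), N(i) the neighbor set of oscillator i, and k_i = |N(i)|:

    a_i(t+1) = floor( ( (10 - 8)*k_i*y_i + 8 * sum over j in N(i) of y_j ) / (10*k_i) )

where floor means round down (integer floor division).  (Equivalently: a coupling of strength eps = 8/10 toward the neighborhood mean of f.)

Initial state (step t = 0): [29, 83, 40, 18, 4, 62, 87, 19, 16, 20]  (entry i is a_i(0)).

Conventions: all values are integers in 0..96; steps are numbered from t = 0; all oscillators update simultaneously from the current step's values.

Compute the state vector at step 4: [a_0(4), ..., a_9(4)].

Answer: [65, 64, 64, 64, 65, 65, 64, 64, 64, 64]

Derivation:
t=0: [29, 83, 40, 18, 4, 62, 87, 19, 16, 20]
t=1: [47, 43, 40, 43, 49, 47, 45, 44, 43, 44]
t=2: [17, 16, 15, 16, 18, 17, 16, 16, 16, 16]
t=3: [29, 28, 28, 28, 29, 29, 28, 28, 28, 28]
t=4: [65, 64, 64, 64, 65, 65, 64, 64, 64, 64]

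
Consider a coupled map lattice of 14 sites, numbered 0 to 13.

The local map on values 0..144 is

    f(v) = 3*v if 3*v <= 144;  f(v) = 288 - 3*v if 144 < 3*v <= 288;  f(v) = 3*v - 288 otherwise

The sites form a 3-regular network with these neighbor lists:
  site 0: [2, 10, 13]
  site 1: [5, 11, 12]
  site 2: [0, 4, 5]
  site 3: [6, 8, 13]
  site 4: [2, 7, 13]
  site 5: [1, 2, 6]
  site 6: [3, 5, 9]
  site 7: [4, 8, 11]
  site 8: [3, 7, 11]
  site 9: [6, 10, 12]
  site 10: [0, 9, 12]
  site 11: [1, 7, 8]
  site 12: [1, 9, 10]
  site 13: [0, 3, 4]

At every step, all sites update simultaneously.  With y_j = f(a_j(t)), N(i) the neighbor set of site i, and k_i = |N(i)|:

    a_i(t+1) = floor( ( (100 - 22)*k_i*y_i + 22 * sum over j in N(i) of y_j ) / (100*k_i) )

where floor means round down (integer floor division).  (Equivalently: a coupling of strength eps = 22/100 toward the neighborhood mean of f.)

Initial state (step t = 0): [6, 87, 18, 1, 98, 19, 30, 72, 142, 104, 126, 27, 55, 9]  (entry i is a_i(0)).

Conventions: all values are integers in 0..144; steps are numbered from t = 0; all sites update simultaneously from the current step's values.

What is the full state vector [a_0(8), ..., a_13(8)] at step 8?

Simulating step by step:
t=0: [6, 87, 18, 1, 98, 19, 30, 72, 142, 104, 126, 27, 55, 9]
t=1: [26, 40, 48, 21, 15, 57, 76, 72, 119, 40, 82, 80, 106, 23]
t=2: [79, 107, 129, 63, 56, 115, 68, 68, 67, 103, 49, 56, 44, 67]
t=3: [63, 48, 93, 96, 113, 60, 78, 89, 90, 42, 124, 108, 117, 87]
t=4: [86, 127, 25, 7, 43, 99, 59, 24, 18, 113, 86, 41, 75, 32]
t=5: [38, 86, 70, 35, 118, 27, 92, 78, 57, 54, 33, 112, 61, 88]
t=6: [103, 40, 79, 93, 62, 71, 32, 59, 106, 114, 102, 52, 100, 39]
t=7: [30, 109, 54, 24, 100, 78, 85, 105, 41, 51, 20, 122, 23, 100]
t=8: [84, 45, 109, 68, 21, 56, 44, 36, 108, 117, 68, 74, 70, 22]

Answer: [84, 45, 109, 68, 21, 56, 44, 36, 108, 117, 68, 74, 70, 22]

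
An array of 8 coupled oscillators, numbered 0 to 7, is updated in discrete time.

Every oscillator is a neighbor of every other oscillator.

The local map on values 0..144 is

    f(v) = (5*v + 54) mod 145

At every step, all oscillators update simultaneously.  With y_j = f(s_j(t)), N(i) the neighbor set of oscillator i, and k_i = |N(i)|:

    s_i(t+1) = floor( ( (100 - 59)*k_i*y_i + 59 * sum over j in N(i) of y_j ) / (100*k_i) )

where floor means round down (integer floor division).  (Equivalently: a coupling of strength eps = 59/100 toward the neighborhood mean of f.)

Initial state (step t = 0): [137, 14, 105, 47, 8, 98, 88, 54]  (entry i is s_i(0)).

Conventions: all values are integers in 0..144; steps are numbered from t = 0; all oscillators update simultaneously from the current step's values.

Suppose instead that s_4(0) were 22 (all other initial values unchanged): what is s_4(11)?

Simulating step by step:
t=0: [137, 14, 105, 47, 22, 98, 88, 54]
t=1: [59, 94, 101, 101, 60, 90, 73, 65]
t=2: [82, 91, 103, 103, 83, 85, 104, 91]
t=3: [65, 79, 99, 99, 66, 70, 101, 79]
t=4: [86, 61, 94, 94, 87, 94, 97, 61]
t=5: [67, 74, 80, 80, 69, 80, 85, 74]
t=6: [80, 92, 54, 54, 84, 54, 62, 92]
t=7: [39, 58, 44, 44, 45, 44, 57, 58]
t=8: [99, 83, 107, 107, 109, 107, 81, 83]
t=9: [58, 32, 24, 24, 27, 24, 29, 32]
t=10: [49, 54, 41, 41, 46, 41, 49, 54]
t=11: [50, 58, 84, 84, 93, 84, 50, 58]

Answer: s_4(11) = 93
Key observation: This trace re-runs the system from the modified initial state.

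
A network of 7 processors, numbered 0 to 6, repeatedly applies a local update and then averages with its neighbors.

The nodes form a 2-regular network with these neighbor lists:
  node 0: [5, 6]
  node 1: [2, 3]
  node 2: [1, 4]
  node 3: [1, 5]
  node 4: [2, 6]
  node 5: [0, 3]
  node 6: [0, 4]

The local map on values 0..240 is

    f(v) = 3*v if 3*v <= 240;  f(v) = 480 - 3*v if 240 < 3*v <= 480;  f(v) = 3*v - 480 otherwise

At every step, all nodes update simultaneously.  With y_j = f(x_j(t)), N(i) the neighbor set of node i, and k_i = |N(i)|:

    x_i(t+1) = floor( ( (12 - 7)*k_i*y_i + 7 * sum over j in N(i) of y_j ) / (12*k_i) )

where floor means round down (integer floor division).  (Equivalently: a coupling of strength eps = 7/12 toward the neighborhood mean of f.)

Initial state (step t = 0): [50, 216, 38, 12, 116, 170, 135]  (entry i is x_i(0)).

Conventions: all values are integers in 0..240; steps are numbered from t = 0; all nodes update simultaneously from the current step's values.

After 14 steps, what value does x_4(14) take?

Answer: x_4(14) = 185

Derivation:
t=0: [50, 216, 38, 12, 116, 170, 135]
t=1: [93, 113, 135, 72, 110, 66, 113]
t=2: [182, 143, 116, 188, 125, 204, 161]
t=3: [66, 84, 100, 88, 83, 98, 51]
t=4: [181, 210, 208, 210, 193, 198, 188]
t=5: [84, 148, 132, 139, 107, 109, 82]
t=6: [207, 57, 91, 81, 159, 148, 210]
t=7: [113, 200, 137, 159, 105, 125, 104]
t=8: [138, 71, 111, 66, 137, 85, 159]
t=9: [94, 189, 143, 210, 72, 170, 40]
t=10: [126, 94, 109, 96, 139, 114, 170]
t=11: [91, 183, 139, 178, 79, 143, 60]
t=12: [153, 62, 115, 57, 169, 97, 204]
t=13: [102, 166, 118, 180, 89, 134, 69]
t=14: [155, 61, 119, 53, 185, 100, 199]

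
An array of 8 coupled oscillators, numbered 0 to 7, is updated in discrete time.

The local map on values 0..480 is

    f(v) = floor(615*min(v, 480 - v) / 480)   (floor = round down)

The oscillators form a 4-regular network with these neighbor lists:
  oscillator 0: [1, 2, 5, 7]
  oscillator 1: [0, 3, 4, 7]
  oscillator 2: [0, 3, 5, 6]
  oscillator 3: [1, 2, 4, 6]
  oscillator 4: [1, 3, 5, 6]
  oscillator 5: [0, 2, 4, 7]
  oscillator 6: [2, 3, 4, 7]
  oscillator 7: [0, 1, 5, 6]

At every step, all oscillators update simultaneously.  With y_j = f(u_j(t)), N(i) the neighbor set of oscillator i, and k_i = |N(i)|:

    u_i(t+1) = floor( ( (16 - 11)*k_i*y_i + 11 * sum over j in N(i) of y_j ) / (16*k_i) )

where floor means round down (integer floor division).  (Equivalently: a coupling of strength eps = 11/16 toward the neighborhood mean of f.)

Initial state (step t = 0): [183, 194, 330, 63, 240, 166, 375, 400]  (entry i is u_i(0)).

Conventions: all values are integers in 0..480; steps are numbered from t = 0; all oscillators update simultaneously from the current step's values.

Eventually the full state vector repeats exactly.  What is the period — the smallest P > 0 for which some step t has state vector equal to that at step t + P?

Answer: 6
Key observation: The state at step 23, [292, 292, 292, 292, 292, 292, 292, 292], reappears at step 29 — and no state repeats earlier — so the cycle the system enters has period 6.

Derivation:
t=0: [183, 194, 330, 63, 240, 166, 375, 400]
t=1: [202, 201, 173, 176, 211, 209, 158, 174]
t=2: [246, 247, 232, 233, 247, 250, 224, 238]
t=3: [298, 299, 295, 295, 295, 297, 295, 297]
t=4: [233, 233, 235, 235, 235, 234, 236, 233]
t=5: [298, 299, 300, 300, 300, 299, 300, 298]
t=6: [231, 231, 230, 230, 230, 231, 230, 231]
t=7: [294, 294, 294, 294, 294, 294, 294, 294]
t=8: [238, 238, 238, 238, 238, 238, 238, 238]
t=9: [304, 304, 304, 304, 304, 304, 304, 304]
t=10: [225, 225, 225, 225, 225, 225, 225, 225]
t=11: [288, 288, 288, 288, 288, 288, 288, 288]
t=12: [246, 246, 246, 246, 246, 246, 246, 246]
t=13: [299, 299, 299, 299, 299, 299, 299, 299]
t=14: [231, 231, 231, 231, 231, 231, 231, 231]
t=15: [295, 295, 295, 295, 295, 295, 295, 295]
t=16: [237, 237, 237, 237, 237, 237, 237, 237]
t=17: [303, 303, 303, 303, 303, 303, 303, 303]
t=18: [226, 226, 226, 226, 226, 226, 226, 226]
t=19: [289, 289, 289, 289, 289, 289, 289, 289]
t=20: [244, 244, 244, 244, 244, 244, 244, 244]
t=21: [302, 302, 302, 302, 302, 302, 302, 302]
t=22: [228, 228, 228, 228, 228, 228, 228, 228]
t=23: [292, 292, 292, 292, 292, 292, 292, 292]
t=24: [240, 240, 240, 240, 240, 240, 240, 240]
t=25: [307, 307, 307, 307, 307, 307, 307, 307]
t=26: [221, 221, 221, 221, 221, 221, 221, 221]
t=27: [283, 283, 283, 283, 283, 283, 283, 283]
t=28: [252, 252, 252, 252, 252, 252, 252, 252]
t=29: [292, 292, 292, 292, 292, 292, 292, 292]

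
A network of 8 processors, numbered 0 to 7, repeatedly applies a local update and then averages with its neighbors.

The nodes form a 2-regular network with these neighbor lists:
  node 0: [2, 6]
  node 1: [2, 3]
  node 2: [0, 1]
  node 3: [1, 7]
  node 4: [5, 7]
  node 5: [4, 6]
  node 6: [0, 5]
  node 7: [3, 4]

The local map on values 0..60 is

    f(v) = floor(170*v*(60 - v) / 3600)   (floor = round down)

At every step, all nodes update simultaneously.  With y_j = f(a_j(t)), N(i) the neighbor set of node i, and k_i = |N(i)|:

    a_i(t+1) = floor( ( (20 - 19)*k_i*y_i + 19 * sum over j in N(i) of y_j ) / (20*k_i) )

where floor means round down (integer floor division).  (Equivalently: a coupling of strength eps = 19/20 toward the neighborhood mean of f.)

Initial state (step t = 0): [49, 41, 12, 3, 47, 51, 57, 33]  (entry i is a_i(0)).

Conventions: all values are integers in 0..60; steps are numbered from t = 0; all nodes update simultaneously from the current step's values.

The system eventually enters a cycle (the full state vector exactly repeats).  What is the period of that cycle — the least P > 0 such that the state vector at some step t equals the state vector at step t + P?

Answer: 2
Key observation: The state at step 6, [38, 38, 38, 38, 38, 38, 38, 38], reappears at step 8 — and no state repeats earlier — so the cycle the system enters has period 2.

Derivation:
t=0: [49, 41, 12, 3, 47, 51, 57, 33]
t=1: [17, 18, 30, 37, 31, 18, 22, 19]
t=2: [40, 40, 34, 35, 35, 40, 34, 40]
t=3: [40, 40, 37, 37, 37, 40, 37, 40]
t=4: [39, 39, 37, 37, 37, 39, 37, 39]
t=5: [39, 39, 38, 38, 38, 39, 38, 39]
t=6: [38, 38, 38, 38, 38, 38, 38, 38]
t=7: [39, 39, 39, 39, 39, 39, 39, 39]
t=8: [38, 38, 38, 38, 38, 38, 38, 38]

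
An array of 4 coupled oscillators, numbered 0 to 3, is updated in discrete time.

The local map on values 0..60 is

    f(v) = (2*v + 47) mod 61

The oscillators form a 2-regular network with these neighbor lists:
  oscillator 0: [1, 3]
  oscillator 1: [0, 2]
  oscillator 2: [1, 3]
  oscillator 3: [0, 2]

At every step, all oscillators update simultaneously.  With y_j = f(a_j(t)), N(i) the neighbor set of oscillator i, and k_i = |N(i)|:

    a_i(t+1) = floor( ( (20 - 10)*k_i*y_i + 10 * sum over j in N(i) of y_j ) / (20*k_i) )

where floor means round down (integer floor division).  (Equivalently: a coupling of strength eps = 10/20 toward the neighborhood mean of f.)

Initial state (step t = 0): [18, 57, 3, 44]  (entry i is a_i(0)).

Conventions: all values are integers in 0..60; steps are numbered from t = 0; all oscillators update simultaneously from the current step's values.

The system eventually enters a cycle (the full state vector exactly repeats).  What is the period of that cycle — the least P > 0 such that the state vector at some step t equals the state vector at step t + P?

Answer: 5
Key observation: The state at step 11, [10, 23, 24, 11], reappears at step 16 — and no state repeats earlier — so the cycle the system enters has period 5.

Derivation:
t=0: [18, 57, 3, 44]
t=1: [24, 38, 39, 25]
t=2: [26, 9, 10, 27]
t=3: [30, 13, 14, 31]
t=4: [38, 21, 22, 39]
t=5: [8, 21, 22, 9]
t=6: [9, 22, 23, 10]
t=7: [11, 24, 25, 12]
t=8: [15, 28, 29, 16]
t=9: [23, 36, 37, 24]
t=10: [39, 52, 53, 40]
t=11: [10, 23, 24, 11]
t=12: [13, 26, 27, 14]
t=13: [19, 32, 33, 20]
t=14: [31, 44, 45, 32]
t=15: [39, 22, 23, 40]
t=16: [10, 23, 24, 11]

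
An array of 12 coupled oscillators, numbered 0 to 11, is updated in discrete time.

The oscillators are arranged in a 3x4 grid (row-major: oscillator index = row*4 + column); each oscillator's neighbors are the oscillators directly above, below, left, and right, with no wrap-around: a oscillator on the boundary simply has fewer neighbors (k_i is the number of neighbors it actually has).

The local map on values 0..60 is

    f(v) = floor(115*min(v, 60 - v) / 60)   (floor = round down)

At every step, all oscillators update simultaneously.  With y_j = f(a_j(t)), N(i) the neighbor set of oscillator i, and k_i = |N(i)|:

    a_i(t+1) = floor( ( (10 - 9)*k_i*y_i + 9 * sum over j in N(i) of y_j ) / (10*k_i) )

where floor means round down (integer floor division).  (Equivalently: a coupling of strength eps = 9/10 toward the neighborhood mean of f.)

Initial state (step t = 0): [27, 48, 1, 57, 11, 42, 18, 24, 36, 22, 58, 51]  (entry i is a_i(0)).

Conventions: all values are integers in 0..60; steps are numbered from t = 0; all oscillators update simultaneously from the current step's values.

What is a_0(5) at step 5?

Answer: a_0(5) = 32

Derivation:
t=0: [27, 48, 1, 57, 11, 42, 18, 24, 36, 22, 58, 51]
t=1: [24, 28, 18, 21, 41, 30, 22, 21, 32, 29, 28, 23]
t=2: [44, 46, 43, 37, 50, 47, 45, 41, 46, 54, 47, 46]
t=3: [23, 28, 32, 35, 25, 21, 28, 33, 16, 23, 21, 29]
t=4: [49, 46, 51, 51, 38, 48, 46, 51, 43, 37, 49, 46]
t=5: [32, 20, 22, 17, 27, 33, 20, 22, 41, 27, 30, 19]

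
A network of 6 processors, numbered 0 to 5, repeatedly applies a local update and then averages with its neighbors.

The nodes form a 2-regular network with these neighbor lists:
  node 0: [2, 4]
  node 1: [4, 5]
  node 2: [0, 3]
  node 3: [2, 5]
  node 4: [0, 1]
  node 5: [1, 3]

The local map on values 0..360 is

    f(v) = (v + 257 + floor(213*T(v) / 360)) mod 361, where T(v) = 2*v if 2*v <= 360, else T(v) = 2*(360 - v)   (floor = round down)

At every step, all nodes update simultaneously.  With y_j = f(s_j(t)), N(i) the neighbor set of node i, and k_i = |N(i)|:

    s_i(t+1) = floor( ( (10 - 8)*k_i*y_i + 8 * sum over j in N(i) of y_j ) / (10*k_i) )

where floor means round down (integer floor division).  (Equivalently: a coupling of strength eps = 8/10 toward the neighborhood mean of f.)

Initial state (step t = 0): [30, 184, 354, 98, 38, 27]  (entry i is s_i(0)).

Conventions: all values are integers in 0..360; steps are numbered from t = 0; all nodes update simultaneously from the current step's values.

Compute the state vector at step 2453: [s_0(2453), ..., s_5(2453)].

Simulating step by step:
t=0: [30, 184, 354, 98, 38, 27]
t=1: [302, 319, 223, 250, 311, 221]
t=2: [271, 270, 273, 280, 264, 271]
t=3: [272, 272, 271, 271, 272, 271]
t=4: [272, 272, 272, 272, 272, 272]
t=5: [272, 272, 272, 272, 272, 272]

Answer: [272, 272, 272, 272, 272, 272]
Key observation: The state at step 4, [272, 272, 272, 272, 272, 272], reappears at step 5: the system is in a cycle of period 1 from step 4 on.  Therefore the state at step 2453 equals the state at step 4 + ((2453 - 4) mod 1) = 4, which is [272, 272, 272, 272, 272, 272].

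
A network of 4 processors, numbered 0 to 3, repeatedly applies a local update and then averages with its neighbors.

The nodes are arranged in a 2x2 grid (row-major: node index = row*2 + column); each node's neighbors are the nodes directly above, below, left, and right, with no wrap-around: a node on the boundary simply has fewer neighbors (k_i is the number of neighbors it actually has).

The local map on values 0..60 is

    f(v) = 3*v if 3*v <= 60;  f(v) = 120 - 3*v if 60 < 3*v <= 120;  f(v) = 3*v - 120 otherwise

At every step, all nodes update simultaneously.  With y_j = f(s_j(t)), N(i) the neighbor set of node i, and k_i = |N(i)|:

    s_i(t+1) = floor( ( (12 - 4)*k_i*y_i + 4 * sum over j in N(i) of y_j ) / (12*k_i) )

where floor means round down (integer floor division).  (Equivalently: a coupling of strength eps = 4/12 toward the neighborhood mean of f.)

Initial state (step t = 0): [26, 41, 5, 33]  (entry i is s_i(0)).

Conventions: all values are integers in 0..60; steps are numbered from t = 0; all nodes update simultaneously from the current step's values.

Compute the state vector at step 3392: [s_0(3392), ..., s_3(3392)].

Simulating step by step:
t=0: [26, 41, 5, 33]
t=1: [31, 12, 20, 17]
t=2: [34, 37, 53, 50]
t=3: [20, 14, 34, 28]
t=4: [50, 44, 28, 34]
t=5: [28, 16, 32, 20]
t=6: [36, 48, 32, 52]
t=7: [16, 24, 24, 32]
t=8: [48, 44, 44, 32]
t=9: [20, 16, 16, 20]
t=10: [56, 52, 52, 56]
t=11: [44, 40, 40, 44]
t=12: [8, 4, 4, 8]
t=13: [20, 16, 16, 20]

Answer: [8, 4, 4, 8]
Key observation: The state at step 9, [20, 16, 16, 20], reappears at step 13: the system is in a cycle of period 4 from step 9 on.  Therefore the state at step 3392 equals the state at step 9 + ((3392 - 9) mod 4) = 12, which is [8, 4, 4, 8].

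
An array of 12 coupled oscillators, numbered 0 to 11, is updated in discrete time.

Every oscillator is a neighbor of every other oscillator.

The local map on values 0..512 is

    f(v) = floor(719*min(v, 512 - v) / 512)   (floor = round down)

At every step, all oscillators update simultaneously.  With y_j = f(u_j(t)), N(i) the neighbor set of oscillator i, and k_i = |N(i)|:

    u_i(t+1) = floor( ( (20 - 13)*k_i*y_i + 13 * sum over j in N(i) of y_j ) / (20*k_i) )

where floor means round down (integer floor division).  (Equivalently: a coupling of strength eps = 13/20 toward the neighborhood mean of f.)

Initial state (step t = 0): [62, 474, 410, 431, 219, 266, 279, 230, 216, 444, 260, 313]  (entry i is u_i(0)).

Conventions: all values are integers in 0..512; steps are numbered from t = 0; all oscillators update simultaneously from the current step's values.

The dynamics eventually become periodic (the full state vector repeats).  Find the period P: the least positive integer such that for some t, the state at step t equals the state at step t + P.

Simulating step by step:
t=0: [62, 474, 410, 431, 219, 266, 279, 230, 216, 444, 260, 313]
t=1: [186, 176, 202, 194, 250, 261, 256, 254, 249, 188, 263, 242]
t=2: [299, 295, 305, 302, 325, 325, 327, 327, 325, 300, 325, 322]
t=3: [282, 284, 280, 281, 272, 272, 271, 271, 272, 282, 272, 273]
t=4: [328, 327, 329, 328, 332, 332, 333, 333, 332, 328, 332, 332]
t=5: [255, 255, 254, 255, 253, 253, 253, 253, 253, 255, 253, 253]
t=6: [356, 356, 356, 356, 355, 355, 355, 355, 355, 356, 355, 355]
t=7: [219, 219, 219, 219, 219, 219, 219, 219, 219, 219, 219, 219]
t=8: [307, 307, 307, 307, 307, 307, 307, 307, 307, 307, 307, 307]
t=9: [287, 287, 287, 287, 287, 287, 287, 287, 287, 287, 287, 287]
t=10: [315, 315, 315, 315, 315, 315, 315, 315, 315, 315, 315, 315]
t=11: [276, 276, 276, 276, 276, 276, 276, 276, 276, 276, 276, 276]
t=12: [331, 331, 331, 331, 331, 331, 331, 331, 331, 331, 331, 331]
t=13: [254, 254, 254, 254, 254, 254, 254, 254, 254, 254, 254, 254]
t=14: [356, 356, 356, 356, 356, 356, 356, 356, 356, 356, 356, 356]
t=15: [219, 219, 219, 219, 219, 219, 219, 219, 219, 219, 219, 219]

Answer: 8
Key observation: The state at step 7, [219, 219, 219, 219, 219, 219, 219, 219, 219, 219, 219, 219], reappears at step 15 — and no state repeats earlier — so the cycle the system enters has period 8.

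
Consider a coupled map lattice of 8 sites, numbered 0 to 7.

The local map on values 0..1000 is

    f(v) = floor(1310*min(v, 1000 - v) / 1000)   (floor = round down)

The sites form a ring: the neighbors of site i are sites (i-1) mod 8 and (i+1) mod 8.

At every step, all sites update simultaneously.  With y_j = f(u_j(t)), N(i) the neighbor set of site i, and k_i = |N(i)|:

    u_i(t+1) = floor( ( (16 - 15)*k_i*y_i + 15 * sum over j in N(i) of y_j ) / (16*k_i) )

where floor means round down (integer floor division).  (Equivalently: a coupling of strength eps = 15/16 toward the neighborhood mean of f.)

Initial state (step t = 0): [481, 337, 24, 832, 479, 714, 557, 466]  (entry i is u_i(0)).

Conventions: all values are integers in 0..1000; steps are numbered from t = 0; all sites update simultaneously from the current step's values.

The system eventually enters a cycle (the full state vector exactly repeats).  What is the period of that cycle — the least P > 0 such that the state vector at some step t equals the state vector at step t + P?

Simulating step by step:
t=0: [481, 337, 24, 832, 479, 714, 557, 466]
t=1: [532, 337, 311, 322, 317, 589, 497, 605]
t=2: [487, 505, 429, 411, 475, 533, 535, 624]
t=3: [574, 602, 591, 588, 577, 615, 555, 614]
t=4: [515, 544, 530, 544, 523, 564, 509, 565]
t=5: [586, 623, 598, 618, 586, 629, 574, 634]
t=6: [489, 531, 498, 531, 496, 546, 487, 545]
t=7: [607, 644, 616, 648, 606, 639, 597, 635]
t=8: [474, 505, 465, 506, 469, 518, 478, 517]
t=9: [638, 616, 645, 613, 637, 620, 631, 623]
t=10: [496, 471, 502, 472, 499, 480, 494, 479]
t=11: [623, 648, 619, 650, 624, 648, 628, 646]
t=12: [463, 493, 461, 493, 461, 487, 463, 488]
t=13: [639, 607, 642, 605, 638, 606, 636, 608]
t=14: [510, 472, 512, 473, 513, 477, 512, 476]
t=15: [621, 638, 619, 636, 622, 637, 624, 638]
t=16: [475, 496, 476, 495, 476, 492, 475, 492]
t=17: [644, 624, 646, 624, 644, 623, 642, 623]
t=18: [490, 466, 490, 466, 490, 468, 491, 468]
t=19: [613, 639, 611, 639, 613, 640, 614, 640]
t=20: [473, 505, 474, 505, 473, 503, 473, 503]
t=21: [647, 621, 646, 621, 647, 621, 649, 621]
t=22: [493, 464, 493, 464, 493, 462, 493, 462]
t=23: [608, 642, 609, 642, 608, 642, 607, 642]
t=24: [470, 509, 470, 509, 470, 510, 470, 510]
t=25: [640, 616, 641, 616, 640, 616, 639, 616]
t=26: [501, 472, 500, 472, 501, 473, 501, 473]
t=27: [620, 651, 620, 651, 620, 650, 621, 650]
t=28: [459, 494, 459, 494, 459, 494, 460, 494]
t=29: [644, 603, 644, 603, 644, 604, 644, 604]
t=30: [515, 469, 516, 469, 515, 469, 514, 469]
t=31: [615, 633, 615, 633, 615, 634, 615, 634]
t=32: [481, 502, 481, 502, 481, 502, 480, 502]
t=33: [650, 631, 650, 631, 650, 630, 650, 630]
t=34: [481, 459, 481, 459, 481, 459, 482, 459]
t=35: [602, 628, 602, 628, 602, 628, 602, 628]
t=36: [489, 518, 489, 518, 489, 518, 489, 518]
t=37: [631, 639, 631, 639, 631, 639, 631, 639]
t=38: [472, 482, 472, 482, 472, 482, 472, 482]
t=39: [630, 618, 630, 618, 630, 618, 630, 618]
t=40: [499, 485, 499, 485, 499, 485, 499, 485]
t=41: [636, 651, 636, 651, 636, 651, 636, 651]
t=42: [458, 474, 458, 474, 458, 474, 458, 474]
t=43: [618, 600, 618, 600, 618, 600, 618, 600]
t=44: [522, 501, 522, 501, 522, 501, 522, 501]
t=45: [651, 627, 651, 627, 651, 627, 651, 627]
t=46: [486, 458, 486, 458, 486, 458, 486, 458]
t=47: [601, 633, 601, 633, 601, 633, 601, 633]
t=48: [482, 519, 482, 519, 482, 519, 482, 519]
t=49: [630, 630, 630, 630, 630, 630, 630, 630]
t=50: [484, 484, 484, 484, 484, 484, 484, 484]
t=51: [634, 634, 634, 634, 634, 634, 634, 634]
t=52: [479, 479, 479, 479, 479, 479, 479, 479]
t=53: [627, 627, 627, 627, 627, 627, 627, 627]
t=54: [488, 488, 488, 488, 488, 488, 488, 488]
t=55: [639, 639, 639, 639, 639, 639, 639, 639]
t=56: [472, 472, 472, 472, 472, 472, 472, 472]
t=57: [618, 618, 618, 618, 618, 618, 618, 618]
t=58: [500, 500, 500, 500, 500, 500, 500, 500]
t=59: [655, 655, 655, 655, 655, 655, 655, 655]
t=60: [451, 451, 451, 451, 451, 451, 451, 451]
t=61: [590, 590, 590, 590, 590, 590, 590, 590]
t=62: [537, 537, 537, 537, 537, 537, 537, 537]
t=63: [606, 606, 606, 606, 606, 606, 606, 606]
t=64: [516, 516, 516, 516, 516, 516, 516, 516]
t=65: [634, 634, 634, 634, 634, 634, 634, 634]

Answer: 14
Key observation: The state at step 51, [634, 634, 634, 634, 634, 634, 634, 634], reappears at step 65 — and no state repeats earlier — so the cycle the system enters has period 14.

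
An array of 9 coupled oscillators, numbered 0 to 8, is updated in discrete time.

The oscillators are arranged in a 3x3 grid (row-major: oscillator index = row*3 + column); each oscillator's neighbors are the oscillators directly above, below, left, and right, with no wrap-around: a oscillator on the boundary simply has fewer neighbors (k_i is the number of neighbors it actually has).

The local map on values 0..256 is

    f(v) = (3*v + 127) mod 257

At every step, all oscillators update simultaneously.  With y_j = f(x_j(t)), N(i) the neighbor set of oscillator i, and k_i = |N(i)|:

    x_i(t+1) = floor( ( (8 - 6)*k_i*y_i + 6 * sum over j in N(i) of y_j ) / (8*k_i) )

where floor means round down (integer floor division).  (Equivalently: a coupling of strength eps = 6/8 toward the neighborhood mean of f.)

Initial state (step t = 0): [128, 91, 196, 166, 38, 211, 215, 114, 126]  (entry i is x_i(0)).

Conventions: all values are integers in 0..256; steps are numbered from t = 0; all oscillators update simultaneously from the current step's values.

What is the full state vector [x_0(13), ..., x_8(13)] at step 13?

Answer: [124, 162, 166, 104, 189, 189, 142, 189, 189]

Derivation:
t=0: [128, 91, 196, 166, 38, 211, 215, 114, 126]
t=1: [158, 209, 196, 151, 193, 234, 121, 175, 233]
t=2: [136, 180, 162, 144, 142, 126, 134, 154, 87]
t=3: [79, 78, 175, 30, 107, 129, 48, 65, 153]
t=4: [147, 135, 73, 132, 120, 100, 109, 85, 42]
t=5: [23, 97, 92, 122, 117, 185, 99, 201, 173]
t=6: [197, 181, 159, 205, 201, 166, 211, 184, 177]
t=7: [195, 166, 122, 223, 177, 140, 208, 192, 139]
t=8: [100, 172, 113, 151, 103, 110, 139, 150, 90]
t=9: [115, 171, 175, 111, 130, 182, 55, 103, 133]
t=10: [177, 120, 141, 114, 125, 78, 152, 57, 129]
t=11: [201, 163, 134, 167, 171, 96, 112, 88, 54]
t=12: [135, 114, 101, 165, 126, 82, 144, 124, 117]
t=13: [124, 162, 166, 104, 189, 189, 142, 189, 189]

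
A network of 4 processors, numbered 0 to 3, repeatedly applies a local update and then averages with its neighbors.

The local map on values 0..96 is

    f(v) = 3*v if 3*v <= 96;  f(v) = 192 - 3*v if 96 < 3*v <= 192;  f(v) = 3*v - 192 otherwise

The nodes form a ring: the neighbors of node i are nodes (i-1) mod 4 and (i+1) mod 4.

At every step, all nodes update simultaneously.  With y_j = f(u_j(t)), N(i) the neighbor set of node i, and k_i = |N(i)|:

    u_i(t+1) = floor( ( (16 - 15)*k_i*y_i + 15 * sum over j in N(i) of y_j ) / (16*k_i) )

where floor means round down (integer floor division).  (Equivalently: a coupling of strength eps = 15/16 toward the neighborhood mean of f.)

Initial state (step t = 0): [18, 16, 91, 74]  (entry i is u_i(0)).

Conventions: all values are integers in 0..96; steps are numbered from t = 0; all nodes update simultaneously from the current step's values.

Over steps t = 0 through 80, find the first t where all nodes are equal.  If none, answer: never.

Answer: 33
Key observation: Synchronization is absorbing here: once all nodes are equal they stay equal, and step 33 is the first all-equal step.

Derivation:
t=0: [18, 16, 91, 74]  (not all equal)
t=1: [39, 66, 41, 65]  (not all equal)
t=2: [8, 67, 8, 67]  (not all equal)
t=3: [9, 23, 9, 23]  (not all equal)
t=4: [66, 29, 66, 29]  (not all equal)
t=5: [81, 11, 81, 11]  (not all equal)
t=6: [34, 49, 34, 49]  (not all equal)
t=7: [47, 87, 47, 87]  (not all equal)
t=8: [67, 52, 67, 52]  (not all equal)
t=9: [34, 10, 34, 10]  (not all equal)
t=10: [33, 86, 33, 86]  (not all equal)
t=11: [67, 91, 67, 91]  (not all equal)
t=12: [76, 13, 76, 13]  (not all equal)
t=13: [38, 36, 38, 36]  (not all equal)
t=14: [83, 78, 83, 78]  (not all equal)
t=15: [42, 56, 42, 56]  (not all equal)
t=16: [26, 63, 26, 63]  (not all equal)
t=17: [7, 73, 7, 73]  (not all equal)
t=18: [26, 21, 26, 21]  (not all equal)
t=19: [63, 77, 63, 77]  (not all equal)
t=20: [36, 5, 36, 5]  (not all equal)
t=21: [19, 79, 19, 79]  (not all equal)
t=22: [45, 56, 45, 56]  (not all equal)
t=23: [26, 54, 26, 54]  (not all equal)
t=24: [33, 75, 33, 75]  (not all equal)
t=25: [36, 89, 36, 89]  (not all equal)
t=26: [75, 83, 75, 83]  (not all equal)
t=27: [55, 34, 55, 34]  (not all equal)
t=28: [86, 30, 86, 30]  (not all equal)
t=29: [88, 67, 88, 67]  (not all equal)
t=30: [12, 68, 12, 68]  (not all equal)
t=31: [13, 34, 13, 34]  (not all equal)
t=32: [86, 42, 86, 42]  (not all equal)
t=33: [66, 66, 66, 66]  (all equal)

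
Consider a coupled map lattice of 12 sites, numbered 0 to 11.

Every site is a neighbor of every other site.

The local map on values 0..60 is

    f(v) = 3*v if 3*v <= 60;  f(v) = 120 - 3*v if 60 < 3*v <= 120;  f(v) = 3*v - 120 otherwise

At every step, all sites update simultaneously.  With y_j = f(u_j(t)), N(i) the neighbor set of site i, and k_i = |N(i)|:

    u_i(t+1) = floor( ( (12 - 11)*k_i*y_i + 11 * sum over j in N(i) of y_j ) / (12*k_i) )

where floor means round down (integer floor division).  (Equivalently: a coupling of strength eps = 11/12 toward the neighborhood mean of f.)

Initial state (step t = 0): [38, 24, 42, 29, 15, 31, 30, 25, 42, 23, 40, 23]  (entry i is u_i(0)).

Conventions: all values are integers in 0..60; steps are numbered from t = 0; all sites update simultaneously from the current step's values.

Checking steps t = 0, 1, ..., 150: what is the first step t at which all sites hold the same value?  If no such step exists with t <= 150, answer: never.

Simulating step by step:
t=0: [38, 24, 42, 29, 15, 31, 30, 25, 42, 23, 40, 23]  (not all equal)
t=1: [29, 29, 29, 29, 29, 29, 29, 29, 29, 29, 29, 29]  (all equal)

Answer: 1
Key observation: Synchronization is absorbing here: once all sites are equal they stay equal, and step 1 is the first all-equal step.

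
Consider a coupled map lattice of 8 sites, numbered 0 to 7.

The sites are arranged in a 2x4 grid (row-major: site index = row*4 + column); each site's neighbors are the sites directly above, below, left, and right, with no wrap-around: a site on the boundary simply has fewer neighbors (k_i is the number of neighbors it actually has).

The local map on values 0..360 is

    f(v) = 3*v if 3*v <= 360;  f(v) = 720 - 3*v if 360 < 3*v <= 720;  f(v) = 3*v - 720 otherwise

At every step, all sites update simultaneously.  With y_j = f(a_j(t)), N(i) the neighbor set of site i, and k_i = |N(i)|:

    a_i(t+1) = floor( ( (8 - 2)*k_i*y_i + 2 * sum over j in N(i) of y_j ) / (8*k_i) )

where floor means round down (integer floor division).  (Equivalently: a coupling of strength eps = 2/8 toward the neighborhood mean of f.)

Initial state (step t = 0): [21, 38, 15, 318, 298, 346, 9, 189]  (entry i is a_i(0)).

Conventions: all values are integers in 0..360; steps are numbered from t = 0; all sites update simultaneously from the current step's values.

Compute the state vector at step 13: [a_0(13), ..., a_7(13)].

Simulating step by step:
t=0: [21, 38, 15, 318, 298, 346, 9, 189]
t=1: [83, 121, 65, 200, 178, 264, 63, 147]
t=2: [254, 310, 201, 149, 179, 115, 187, 247]
t=3: [80, 199, 141, 222, 185, 304, 159, 69]
t=4: [216, 153, 257, 103, 177, 188, 240, 192]
t=5: [110, 219, 85, 256, 170, 154, 29, 146]
t=6: [281, 117, 207, 103, 231, 223, 131, 228]
t=7: [139, 286, 156, 248, 42, 97, 260, 106]
t=8: [260, 174, 207, 89, 168, 245, 116, 249]
t=9: [96, 163, 142, 216, 171, 74, 272, 97]
t=10: [270, 240, 253, 127, 219, 211, 139, 239]
t=11: [75, 18, 82, 259, 69, 95, 238, 82]
t=12: [201, 103, 194, 104, 219, 236, 69, 192]
t=13: [134, 254, 172, 269, 63, 57, 179, 172]

Answer: [134, 254, 172, 269, 63, 57, 179, 172]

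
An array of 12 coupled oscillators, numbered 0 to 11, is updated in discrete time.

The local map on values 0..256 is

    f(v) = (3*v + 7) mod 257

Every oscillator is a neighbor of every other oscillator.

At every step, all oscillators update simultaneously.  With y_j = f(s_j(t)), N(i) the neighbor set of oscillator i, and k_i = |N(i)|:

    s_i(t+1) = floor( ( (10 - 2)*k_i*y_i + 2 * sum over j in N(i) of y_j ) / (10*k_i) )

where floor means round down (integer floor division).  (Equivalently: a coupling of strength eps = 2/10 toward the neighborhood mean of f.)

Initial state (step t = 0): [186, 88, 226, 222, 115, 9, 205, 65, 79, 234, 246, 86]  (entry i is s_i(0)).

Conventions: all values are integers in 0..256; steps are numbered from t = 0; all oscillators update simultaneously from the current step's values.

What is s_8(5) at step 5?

Simulating step by step:
t=0: [186, 88, 226, 222, 115, 9, 205, 65, 79, 234, 246, 86]
t=1: [67, 38, 161, 151, 101, 54, 111, 185, 218, 179, 208, 33]
t=2: [190, 122, 209, 186, 69, 159, 92, 65, 142, 51, 119, 110]
t=3: [77, 118, 121, 67, 195, 205, 48, 185, 165, 153, 111, 90]
t=4: [215, 110, 117, 191, 90, 113, 147, 66, 220, 192, 94, 44]
t=5: [131, 85, 102, 74, 38, 92, 172, 183, 142, 77, 48, 132]

Answer: s_8(5) = 142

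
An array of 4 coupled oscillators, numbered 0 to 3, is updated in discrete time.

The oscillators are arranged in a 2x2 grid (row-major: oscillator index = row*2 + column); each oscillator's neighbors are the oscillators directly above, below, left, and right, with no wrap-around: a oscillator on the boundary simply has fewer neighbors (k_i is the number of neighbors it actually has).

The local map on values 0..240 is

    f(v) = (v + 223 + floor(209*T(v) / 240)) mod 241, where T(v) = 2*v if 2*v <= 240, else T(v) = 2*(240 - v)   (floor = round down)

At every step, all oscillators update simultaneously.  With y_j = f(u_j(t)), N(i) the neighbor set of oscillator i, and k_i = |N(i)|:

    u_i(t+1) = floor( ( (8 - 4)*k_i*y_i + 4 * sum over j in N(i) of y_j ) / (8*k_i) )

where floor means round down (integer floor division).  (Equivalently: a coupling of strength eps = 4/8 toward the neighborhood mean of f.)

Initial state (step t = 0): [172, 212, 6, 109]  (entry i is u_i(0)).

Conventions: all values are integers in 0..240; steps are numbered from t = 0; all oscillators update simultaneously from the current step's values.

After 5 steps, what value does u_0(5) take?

Simulating step by step:
t=0: [172, 212, 6, 109]
t=1: [75, 18, 137, 79]
t=2: [115, 111, 124, 121]
t=3: [56, 53, 64, 62]
t=4: [138, 135, 150, 146]
t=5: [54, 55, 50, 51]

Answer: u_0(5) = 54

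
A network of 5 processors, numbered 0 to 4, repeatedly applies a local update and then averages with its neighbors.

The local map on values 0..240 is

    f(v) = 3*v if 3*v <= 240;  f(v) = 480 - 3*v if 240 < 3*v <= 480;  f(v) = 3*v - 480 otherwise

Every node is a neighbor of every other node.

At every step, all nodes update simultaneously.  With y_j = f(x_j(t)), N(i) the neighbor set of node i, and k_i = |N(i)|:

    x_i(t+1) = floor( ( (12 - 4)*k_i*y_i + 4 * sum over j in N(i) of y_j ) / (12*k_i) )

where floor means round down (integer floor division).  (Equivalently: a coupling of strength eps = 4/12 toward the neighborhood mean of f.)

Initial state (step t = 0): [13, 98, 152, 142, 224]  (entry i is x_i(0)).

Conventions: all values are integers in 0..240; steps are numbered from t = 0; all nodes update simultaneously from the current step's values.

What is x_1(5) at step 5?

Simulating step by step:
t=0: [13, 98, 152, 142, 224]
t=1: [64, 149, 55, 72, 153]
t=2: [164, 71, 148, 178, 64]
t=3: [49, 166, 63, 73, 154]
t=4: [135, 59, 159, 177, 59]
t=5: [84, 143, 42, 70, 143]

Answer: x_1(5) = 143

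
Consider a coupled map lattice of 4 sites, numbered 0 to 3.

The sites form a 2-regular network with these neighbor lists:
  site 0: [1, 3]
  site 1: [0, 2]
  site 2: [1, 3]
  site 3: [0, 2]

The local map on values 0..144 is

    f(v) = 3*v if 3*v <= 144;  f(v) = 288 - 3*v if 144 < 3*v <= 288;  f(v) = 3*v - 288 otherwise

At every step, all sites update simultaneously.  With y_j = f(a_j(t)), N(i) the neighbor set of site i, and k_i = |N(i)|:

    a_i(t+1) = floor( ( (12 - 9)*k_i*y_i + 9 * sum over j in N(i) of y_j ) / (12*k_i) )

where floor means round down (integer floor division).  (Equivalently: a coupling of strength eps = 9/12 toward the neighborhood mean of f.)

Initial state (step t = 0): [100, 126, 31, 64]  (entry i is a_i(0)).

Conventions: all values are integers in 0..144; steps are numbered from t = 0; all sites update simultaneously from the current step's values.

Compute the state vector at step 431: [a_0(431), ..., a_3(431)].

Answer: [108, 108, 108, 108]
Key observation: The state at step 23, [108, 108, 108, 108], reappears at step 25: the system is in a cycle of period 2 from step 23 on.  Therefore the state at step 431 equals the state at step 23 + ((431 - 23) mod 2) = 23, which is [108, 108, 108, 108].

Derivation:
t=0: [100, 126, 31, 64]
t=1: [72, 61, 93, 63]
t=2: [94, 56, 78, 55]
t=3: [92, 52, 104, 53]
t=4: [100, 46, 103, 45]
t=5: [105, 46, 107, 46]
t=6: [110, 57, 111, 57]
t=7: [98, 61, 99, 61]
t=8: [80, 31, 81, 31]
t=9: [81, 58, 81, 58]
t=10: [96, 62, 96, 62]
t=11: [76, 25, 76, 25]
t=12: [71, 63, 71, 63]
t=13: [93, 81, 93, 81]
t=14: [36, 18, 36, 18]
t=15: [67, 94, 67, 94]
t=16: [26, 66, 26, 66]
t=17: [87, 81, 87, 81]
t=18: [40, 31, 40, 31]
t=19: [99, 113, 99, 113]
t=20: [40, 19, 40, 19]
t=21: [72, 104, 72, 104]
t=22: [36, 60, 36, 60]
t=23: [108, 108, 108, 108]
t=24: [36, 36, 36, 36]
t=25: [108, 108, 108, 108]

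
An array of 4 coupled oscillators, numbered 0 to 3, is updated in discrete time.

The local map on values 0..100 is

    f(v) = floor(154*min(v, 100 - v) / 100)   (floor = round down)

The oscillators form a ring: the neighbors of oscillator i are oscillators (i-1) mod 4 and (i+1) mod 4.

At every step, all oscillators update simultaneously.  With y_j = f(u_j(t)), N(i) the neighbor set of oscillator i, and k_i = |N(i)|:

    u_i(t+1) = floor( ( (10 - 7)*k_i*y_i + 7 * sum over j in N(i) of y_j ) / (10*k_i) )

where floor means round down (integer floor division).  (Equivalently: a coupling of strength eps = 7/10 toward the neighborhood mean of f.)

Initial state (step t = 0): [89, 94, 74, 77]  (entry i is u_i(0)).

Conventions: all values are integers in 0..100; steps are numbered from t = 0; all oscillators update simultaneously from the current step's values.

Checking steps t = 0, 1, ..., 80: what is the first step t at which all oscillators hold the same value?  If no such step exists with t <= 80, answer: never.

Simulating step by step:
t=0: [89, 94, 74, 77]  (not all equal)
t=1: [20, 22, 27, 30]  (not all equal)
t=2: [36, 34, 39, 38]  (not all equal)
t=3: [55, 55, 56, 57]  (not all equal)
t=4: [67, 68, 67, 67]  (not all equal)
t=5: [49, 49, 49, 50]  (not all equal)
t=6: [75, 75, 75, 75]  (all equal)

Answer: 6
Key observation: Synchronization is absorbing here: once all oscillators are equal they stay equal, and step 6 is the first all-equal step.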